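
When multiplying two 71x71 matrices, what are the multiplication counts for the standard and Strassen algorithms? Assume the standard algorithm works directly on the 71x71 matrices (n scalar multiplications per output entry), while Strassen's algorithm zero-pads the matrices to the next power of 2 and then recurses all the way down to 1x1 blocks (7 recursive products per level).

Matrix multiplication for 71x71 matrices:

Strassen's algorithm requires power-of-2 dimensions. Pad 71x71 to 128x128 (next power of 2).

Standard algorithm: 71^3 = 357911 multiplications
Strassen's algorithm: 7^(log2(128)) = 7^7 = 823543 multiplications
Difference: 357911 - 823543 = -465632 (Strassen uses MORE here due to padding overhead — for small or just-over-power-of-2 n, padding can outweigh the per-level savings)

Standard: 357911 multiplications (71^3). Strassen: 823543 multiplications (7^7, after padding to 128x128). Strassen reduces 8 recursive multiplications to 7 at each level.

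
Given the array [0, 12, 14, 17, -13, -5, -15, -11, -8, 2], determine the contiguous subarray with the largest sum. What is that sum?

Using Kadane's algorithm on [0, 12, 14, 17, -13, -5, -15, -11, -8, 2]:

Scanning through the array:
Position 1 (value 12): max_ending_here = 12, max_so_far = 12
Position 2 (value 14): max_ending_here = 26, max_so_far = 26
Position 3 (value 17): max_ending_here = 43, max_so_far = 43
Position 4 (value -13): max_ending_here = 30, max_so_far = 43
Position 5 (value -5): max_ending_here = 25, max_so_far = 43
Position 6 (value -15): max_ending_here = 10, max_so_far = 43
Position 7 (value -11): max_ending_here = -1, max_so_far = 43
Position 8 (value -8): max_ending_here = -8, max_so_far = 43
Position 9 (value 2): max_ending_here = 2, max_so_far = 43

Maximum subarray: [0, 12, 14, 17]
Maximum sum: 43

The maximum subarray is [0, 12, 14, 17] with sum 43. This subarray runs from index 0 to index 3.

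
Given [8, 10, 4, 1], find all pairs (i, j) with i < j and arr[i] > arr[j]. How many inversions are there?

Finding inversions in [8, 10, 4, 1]:

(0, 2): arr[0]=8 > arr[2]=4
(0, 3): arr[0]=8 > arr[3]=1
(1, 2): arr[1]=10 > arr[2]=4
(1, 3): arr[1]=10 > arr[3]=1
(2, 3): arr[2]=4 > arr[3]=1

Total inversions: 5

The array has 5 inversion(s): (0,2), (0,3), (1,2), (1,3), (2,3). Each pair (i,j) satisfies i < j and arr[i] > arr[j].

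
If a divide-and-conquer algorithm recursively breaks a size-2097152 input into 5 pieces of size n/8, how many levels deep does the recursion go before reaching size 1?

For divide and conquer with division factor 8:

Problem sizes at each level:
Level 0: 2097152
Level 1: 262144
Level 2: 32768
Level 3: 4096
Level 4: 512
Level 5: 64
Level 6: 8
Level 7: 1

The root is level 0 and the size-1 base case is level 7 (the tree spans levels 0 through 7, i.e. 8 levels counting the root), so the depth is the number of divisions: log_8(2097152) = 7

The recursion tree depth is log_8(2097152) = 7. At each level, the problem size is divided by 8, so it takes 7 divisions to reduce to a base case of size 1. The algorithm makes 5 recursive calls at each level.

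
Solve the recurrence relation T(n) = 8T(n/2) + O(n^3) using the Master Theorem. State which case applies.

Master Theorem for T(n) = 8T(n/2) + O(n^3):

a = 8, b = 2, c = 3
log_b(a) = log_2(8) = 3.0000

Case 2: c = 3 = log_2(8) = 3.0000
T(n) = O(n^3 log n) = O(n^3 log n)

For T(n) = 8T(n/2) + O(n^3): log_2(8) = 3.0000. This is Case 2 of the Master Theorem (c = log_b(a), equal work at all levels), giving O(n^3 log n).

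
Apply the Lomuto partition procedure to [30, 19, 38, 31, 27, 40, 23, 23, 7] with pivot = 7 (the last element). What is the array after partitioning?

Lomuto partition with pivot = 7:

Initial array: [30, 19, 38, 31, 27, 40, 23, 23, 7]

arr[0]=30 > 7: no swap
arr[1]=19 > 7: no swap
arr[2]=38 > 7: no swap
arr[3]=31 > 7: no swap
arr[4]=27 > 7: no swap
arr[5]=40 > 7: no swap
arr[6]=23 > 7: no swap
arr[7]=23 > 7: no swap

Place pivot at position 0: [7, 19, 38, 31, 27, 40, 23, 23, 30]
Pivot position: 0

After partitioning with pivot 7, the array becomes [7, 19, 38, 31, 27, 40, 23, 23, 30]. The pivot is placed at index 0. All elements to the left of the pivot are <= 7, and all elements to the right are > 7.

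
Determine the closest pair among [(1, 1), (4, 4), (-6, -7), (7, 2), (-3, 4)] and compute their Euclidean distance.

Computing all pairwise distances among 5 points:

d((1, 1), (4, 4)) = 4.2426
d((1, 1), (-6, -7)) = 10.6301
d((1, 1), (7, 2)) = 6.0828
d((1, 1), (-3, 4)) = 5.0
d((4, 4), (-6, -7)) = 14.8661
d((4, 4), (7, 2)) = 3.6056 <-- minimum
d((4, 4), (-3, 4)) = 7.0
d((-6, -7), (7, 2)) = 15.8114
d((-6, -7), (-3, 4)) = 11.4018
d((7, 2), (-3, 4)) = 10.198

Closest pair: (4, 4) and (7, 2) with distance 3.6056

The closest pair is (4, 4) and (7, 2) with Euclidean distance 3.6056. For 5 points, brute-force pairwise comparison is shown above. For large n, the divide-and-conquer algorithm (sort by x, recurse on halves, check the dividing strip) achieves O(n log n).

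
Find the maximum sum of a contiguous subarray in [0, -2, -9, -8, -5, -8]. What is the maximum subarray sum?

Using Kadane's algorithm on [0, -2, -9, -8, -5, -8]:

Scanning through the array:
Position 1 (value -2): max_ending_here = -2, max_so_far = 0
Position 2 (value -9): max_ending_here = -9, max_so_far = 0
Position 3 (value -8): max_ending_here = -8, max_so_far = 0
Position 4 (value -5): max_ending_here = -5, max_so_far = 0
Position 5 (value -8): max_ending_here = -8, max_so_far = 0

Maximum subarray: [0]
Maximum sum: 0

The maximum subarray is [0] with sum 0. This subarray runs from index 0 to index 0.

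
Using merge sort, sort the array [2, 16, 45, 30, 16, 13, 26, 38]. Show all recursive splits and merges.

Merge sort trace:

Split: [2, 16, 45, 30, 16, 13, 26, 38] -> [2, 16, 45, 30] and [16, 13, 26, 38]
  Split: [2, 16, 45, 30] -> [2, 16] and [45, 30]
    Split: [2, 16] -> [2] and [16]
    Merge: [2] + [16] -> [2, 16]
    Split: [45, 30] -> [45] and [30]
    Merge: [45] + [30] -> [30, 45]
  Merge: [2, 16] + [30, 45] -> [2, 16, 30, 45]
  Split: [16, 13, 26, 38] -> [16, 13] and [26, 38]
    Split: [16, 13] -> [16] and [13]
    Merge: [16] + [13] -> [13, 16]
    Split: [26, 38] -> [26] and [38]
    Merge: [26] + [38] -> [26, 38]
  Merge: [13, 16] + [26, 38] -> [13, 16, 26, 38]
Merge: [2, 16, 30, 45] + [13, 16, 26, 38] -> [2, 13, 16, 16, 26, 30, 38, 45]

Final sorted array: [2, 13, 16, 16, 26, 30, 38, 45]

The merge sort proceeds by recursively splitting the array and merging sorted halves.
After all merges, the sorted array is [2, 13, 16, 16, 26, 30, 38, 45].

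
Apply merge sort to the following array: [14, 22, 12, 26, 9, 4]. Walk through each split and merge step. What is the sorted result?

Merge sort trace:

Split: [14, 22, 12, 26, 9, 4] -> [14, 22, 12] and [26, 9, 4]
  Split: [14, 22, 12] -> [14] and [22, 12]
    Split: [22, 12] -> [22] and [12]
    Merge: [22] + [12] -> [12, 22]
  Merge: [14] + [12, 22] -> [12, 14, 22]
  Split: [26, 9, 4] -> [26] and [9, 4]
    Split: [9, 4] -> [9] and [4]
    Merge: [9] + [4] -> [4, 9]
  Merge: [26] + [4, 9] -> [4, 9, 26]
Merge: [12, 14, 22] + [4, 9, 26] -> [4, 9, 12, 14, 22, 26]

Final sorted array: [4, 9, 12, 14, 22, 26]

The merge sort proceeds by recursively splitting the array and merging sorted halves.
After all merges, the sorted array is [4, 9, 12, 14, 22, 26].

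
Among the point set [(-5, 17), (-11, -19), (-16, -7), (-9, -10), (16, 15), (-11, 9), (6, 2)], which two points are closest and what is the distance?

Computing all pairwise distances among 7 points:

d((-5, 17), (-11, -19)) = 36.4966
d((-5, 17), (-16, -7)) = 26.4008
d((-5, 17), (-9, -10)) = 27.2947
d((-5, 17), (16, 15)) = 21.095
d((-5, 17), (-11, 9)) = 10.0
d((-5, 17), (6, 2)) = 18.6011
d((-11, -19), (-16, -7)) = 13.0
d((-11, -19), (-9, -10)) = 9.2195
d((-11, -19), (16, 15)) = 43.4166
d((-11, -19), (-11, 9)) = 28.0
d((-11, -19), (6, 2)) = 27.0185
d((-16, -7), (-9, -10)) = 7.6158 <-- minimum
d((-16, -7), (16, 15)) = 38.833
d((-16, -7), (-11, 9)) = 16.7631
d((-16, -7), (6, 2)) = 23.7697
d((-9, -10), (16, 15)) = 35.3553
d((-9, -10), (-11, 9)) = 19.105
d((-9, -10), (6, 2)) = 19.2094
d((16, 15), (-11, 9)) = 27.6586
d((16, 15), (6, 2)) = 16.4012
d((-11, 9), (6, 2)) = 18.3848

Closest pair: (-16, -7) and (-9, -10) with distance 7.6158

The closest pair is (-16, -7) and (-9, -10) with Euclidean distance 7.6158. For 7 points, brute-force pairwise comparison is shown above. For large n, the divide-and-conquer algorithm (sort by x, recurse on halves, check the dividing strip) achieves O(n log n).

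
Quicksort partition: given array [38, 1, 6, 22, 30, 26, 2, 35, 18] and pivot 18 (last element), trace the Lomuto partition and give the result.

Lomuto partition with pivot = 18:

Initial array: [38, 1, 6, 22, 30, 26, 2, 35, 18]

arr[0]=38 > 18: no swap
arr[1]=1 <= 18: swap with position 0, array becomes [1, 38, 6, 22, 30, 26, 2, 35, 18]
arr[2]=6 <= 18: swap with position 1, array becomes [1, 6, 38, 22, 30, 26, 2, 35, 18]
arr[3]=22 > 18: no swap
arr[4]=30 > 18: no swap
arr[5]=26 > 18: no swap
arr[6]=2 <= 18: swap with position 2, array becomes [1, 6, 2, 22, 30, 26, 38, 35, 18]
arr[7]=35 > 18: no swap

Place pivot at position 3: [1, 6, 2, 18, 30, 26, 38, 35, 22]
Pivot position: 3

After partitioning with pivot 18, the array becomes [1, 6, 2, 18, 30, 26, 38, 35, 22]. The pivot is placed at index 3. All elements to the left of the pivot are <= 18, and all elements to the right are > 18.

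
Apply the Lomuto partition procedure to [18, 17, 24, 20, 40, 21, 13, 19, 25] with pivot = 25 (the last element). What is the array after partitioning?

Lomuto partition with pivot = 25:

Initial array: [18, 17, 24, 20, 40, 21, 13, 19, 25]

arr[0]=18 <= 25: swap with position 0, array becomes [18, 17, 24, 20, 40, 21, 13, 19, 25]
arr[1]=17 <= 25: swap with position 1, array becomes [18, 17, 24, 20, 40, 21, 13, 19, 25]
arr[2]=24 <= 25: swap with position 2, array becomes [18, 17, 24, 20, 40, 21, 13, 19, 25]
arr[3]=20 <= 25: swap with position 3, array becomes [18, 17, 24, 20, 40, 21, 13, 19, 25]
arr[4]=40 > 25: no swap
arr[5]=21 <= 25: swap with position 4, array becomes [18, 17, 24, 20, 21, 40, 13, 19, 25]
arr[6]=13 <= 25: swap with position 5, array becomes [18, 17, 24, 20, 21, 13, 40, 19, 25]
arr[7]=19 <= 25: swap with position 6, array becomes [18, 17, 24, 20, 21, 13, 19, 40, 25]

Place pivot at position 7: [18, 17, 24, 20, 21, 13, 19, 25, 40]
Pivot position: 7

After partitioning with pivot 25, the array becomes [18, 17, 24, 20, 21, 13, 19, 25, 40]. The pivot is placed at index 7. All elements to the left of the pivot are <= 25, and all elements to the right are > 25.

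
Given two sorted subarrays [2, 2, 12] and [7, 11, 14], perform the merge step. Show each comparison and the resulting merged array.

Merging process:

Compare 2 vs 7: take 2 from left. Merged: [2]
Compare 2 vs 7: take 2 from left. Merged: [2, 2]
Compare 12 vs 7: take 7 from right. Merged: [2, 2, 7]
Compare 12 vs 11: take 11 from right. Merged: [2, 2, 7, 11]
Compare 12 vs 14: take 12 from left. Merged: [2, 2, 7, 11, 12]
Append remaining from right: [14]. Merged: [2, 2, 7, 11, 12, 14]

Final merged array: [2, 2, 7, 11, 12, 14]
Total comparisons: 5

The merged array is [2, 2, 7, 11, 12, 14], requiring 5 comparisons. The merge step runs in O(n) time where n is the total number of elements.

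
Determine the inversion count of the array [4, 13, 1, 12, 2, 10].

Finding inversions in [4, 13, 1, 12, 2, 10]:

(0, 2): arr[0]=4 > arr[2]=1
(0, 4): arr[0]=4 > arr[4]=2
(1, 2): arr[1]=13 > arr[2]=1
(1, 3): arr[1]=13 > arr[3]=12
(1, 4): arr[1]=13 > arr[4]=2
(1, 5): arr[1]=13 > arr[5]=10
(3, 4): arr[3]=12 > arr[4]=2
(3, 5): arr[3]=12 > arr[5]=10

Total inversions: 8

The array has 8 inversion(s): (0,2), (0,4), (1,2), (1,3), (1,4), (1,5), (3,4), (3,5). Each pair (i,j) satisfies i < j and arr[i] > arr[j].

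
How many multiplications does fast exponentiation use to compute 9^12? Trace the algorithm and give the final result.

Computing 9^12 by squaring (build up from 9^1; each line after the first costs one multiplication):

9^1 = 9
9^2 = (9^1)^2 = 9^2 = 81
9^3 = 9 * 9^2 = 9 * 81 = 729
9^6 = (9^3)^2 = 729^2 = 531441
9^12 = (9^6)^2 = 531441^2 = 282429536481

Result: 282429536481
Multiplications needed: 4 (4 lines after 9^1)

9^12 = 282429536481. Using exponentiation by squaring, this requires 4 multiplications. The key idea: if the exponent is even, square the half-power; if odd, multiply by the base once.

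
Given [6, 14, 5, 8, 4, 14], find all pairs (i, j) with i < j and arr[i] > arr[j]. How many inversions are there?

Finding inversions in [6, 14, 5, 8, 4, 14]:

(0, 2): arr[0]=6 > arr[2]=5
(0, 4): arr[0]=6 > arr[4]=4
(1, 2): arr[1]=14 > arr[2]=5
(1, 3): arr[1]=14 > arr[3]=8
(1, 4): arr[1]=14 > arr[4]=4
(2, 4): arr[2]=5 > arr[4]=4
(3, 4): arr[3]=8 > arr[4]=4

Total inversions: 7

The array has 7 inversion(s): (0,2), (0,4), (1,2), (1,3), (1,4), (2,4), (3,4). Each pair (i,j) satisfies i < j and arr[i] > arr[j].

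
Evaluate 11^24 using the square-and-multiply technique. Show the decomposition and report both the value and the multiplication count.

Computing 11^24 by squaring (build up from 11^1; each line after the first costs one multiplication):

11^1 = 11
11^2 = (11^1)^2 = 11^2 = 121
11^3 = 11 * 11^2 = 11 * 121 = 1331
11^6 = (11^3)^2 = 1331^2 = 1771561
11^12 = (11^6)^2 = 1771561^2 = 3138428376721
11^24 = (11^12)^2 = 3138428376721^2 = 9849732675807611094711841

Result: 9849732675807611094711841
Multiplications needed: 5 (5 lines after 11^1)

11^24 = 9849732675807611094711841. Using exponentiation by squaring, this requires 5 multiplications. The key idea: if the exponent is even, square the half-power; if odd, multiply by the base once.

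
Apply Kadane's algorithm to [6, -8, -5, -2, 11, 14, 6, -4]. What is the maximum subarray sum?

Using Kadane's algorithm on [6, -8, -5, -2, 11, 14, 6, -4]:

Scanning through the array:
Position 1 (value -8): max_ending_here = -2, max_so_far = 6
Position 2 (value -5): max_ending_here = -5, max_so_far = 6
Position 3 (value -2): max_ending_here = -2, max_so_far = 6
Position 4 (value 11): max_ending_here = 11, max_so_far = 11
Position 5 (value 14): max_ending_here = 25, max_so_far = 25
Position 6 (value 6): max_ending_here = 31, max_so_far = 31
Position 7 (value -4): max_ending_here = 27, max_so_far = 31

Maximum subarray: [11, 14, 6]
Maximum sum: 31

The maximum subarray is [11, 14, 6] with sum 31. This subarray runs from index 4 to index 6.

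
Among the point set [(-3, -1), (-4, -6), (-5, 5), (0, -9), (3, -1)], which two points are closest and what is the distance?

Computing all pairwise distances among 5 points:

d((-3, -1), (-4, -6)) = 5.099
d((-3, -1), (-5, 5)) = 6.3246
d((-3, -1), (0, -9)) = 8.544
d((-3, -1), (3, -1)) = 6.0
d((-4, -6), (-5, 5)) = 11.0454
d((-4, -6), (0, -9)) = 5.0 <-- minimum
d((-4, -6), (3, -1)) = 8.6023
d((-5, 5), (0, -9)) = 14.8661
d((-5, 5), (3, -1)) = 10.0
d((0, -9), (3, -1)) = 8.544

Closest pair: (-4, -6) and (0, -9) with distance 5.0

The closest pair is (-4, -6) and (0, -9) with Euclidean distance 5.0. For 5 points, brute-force pairwise comparison is shown above. For large n, the divide-and-conquer algorithm (sort by x, recurse on halves, check the dividing strip) achieves O(n log n).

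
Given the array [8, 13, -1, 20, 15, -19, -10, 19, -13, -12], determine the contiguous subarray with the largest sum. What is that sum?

Using Kadane's algorithm on [8, 13, -1, 20, 15, -19, -10, 19, -13, -12]:

Scanning through the array:
Position 1 (value 13): max_ending_here = 21, max_so_far = 21
Position 2 (value -1): max_ending_here = 20, max_so_far = 21
Position 3 (value 20): max_ending_here = 40, max_so_far = 40
Position 4 (value 15): max_ending_here = 55, max_so_far = 55
Position 5 (value -19): max_ending_here = 36, max_so_far = 55
Position 6 (value -10): max_ending_here = 26, max_so_far = 55
Position 7 (value 19): max_ending_here = 45, max_so_far = 55
Position 8 (value -13): max_ending_here = 32, max_so_far = 55
Position 9 (value -12): max_ending_here = 20, max_so_far = 55

Maximum subarray: [8, 13, -1, 20, 15]
Maximum sum: 55

The maximum subarray is [8, 13, -1, 20, 15] with sum 55. This subarray runs from index 0 to index 4.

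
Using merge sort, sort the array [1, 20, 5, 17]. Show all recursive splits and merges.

Merge sort trace:

Split: [1, 20, 5, 17] -> [1, 20] and [5, 17]
  Split: [1, 20] -> [1] and [20]
  Merge: [1] + [20] -> [1, 20]
  Split: [5, 17] -> [5] and [17]
  Merge: [5] + [17] -> [5, 17]
Merge: [1, 20] + [5, 17] -> [1, 5, 17, 20]

Final sorted array: [1, 5, 17, 20]

The merge sort proceeds by recursively splitting the array and merging sorted halves.
After all merges, the sorted array is [1, 5, 17, 20].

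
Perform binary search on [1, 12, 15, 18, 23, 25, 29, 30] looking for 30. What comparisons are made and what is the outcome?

Binary search for 30 in [1, 12, 15, 18, 23, 25, 29, 30]:

lo=0, hi=7, mid=3, arr[mid]=18 -> 18 < 30, search right half
lo=4, hi=7, mid=5, arr[mid]=25 -> 25 < 30, search right half
lo=6, hi=7, mid=6, arr[mid]=29 -> 29 < 30, search right half
lo=7, hi=7, mid=7, arr[mid]=30 -> Found target at index 7!

Binary search finds 30 at index 7 after 4 comparisons. The search repeatedly halves the search space by comparing with the middle element.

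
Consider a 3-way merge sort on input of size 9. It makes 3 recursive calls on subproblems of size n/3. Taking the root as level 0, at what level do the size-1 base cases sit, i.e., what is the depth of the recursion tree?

For divide and conquer with division factor 3:

Problem sizes at each level:
Level 0: 9
Level 1: 3
Level 2: 1

The root is level 0 and the size-1 base case is level 2 (the tree spans levels 0 through 2, i.e. 3 levels counting the root), so the depth is the number of divisions: log_3(9) = 2

The recursion tree depth is log_3(9) = 2. At each level, the problem size is divided by 3, so it takes 2 divisions to reduce to a base case of size 1. The algorithm makes 3 recursive calls at each level.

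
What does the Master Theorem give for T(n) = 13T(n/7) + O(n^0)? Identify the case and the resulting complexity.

Master Theorem for T(n) = 13T(n/7) + O(n^0):

a = 13, b = 7, c = 0
log_b(a) = log_7(13) = 1.3181

Case 1: c = 0 < log_7(13) = 1.3181
T(n) = O(n^(log_7 13))

For T(n) = 13T(n/7) + O(n^0): log_7(13) = 1.3181. This is Case 1 of the Master Theorem (c < log_b(a), work dominated by leaves), giving O(n^(log_7 13)).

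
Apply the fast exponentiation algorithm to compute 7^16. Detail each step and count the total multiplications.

Computing 7^16 by squaring (build up from 7^1; each line after the first costs one multiplication):

7^1 = 7
7^2 = (7^1)^2 = 7^2 = 49
7^4 = (7^2)^2 = 49^2 = 2401
7^8 = (7^4)^2 = 2401^2 = 5764801
7^16 = (7^8)^2 = 5764801^2 = 33232930569601

Result: 33232930569601
Multiplications needed: 4 (4 lines after 7^1)

7^16 = 33232930569601. Using exponentiation by squaring, this requires 4 multiplications. The key idea: if the exponent is even, square the half-power; if odd, multiply by the base once.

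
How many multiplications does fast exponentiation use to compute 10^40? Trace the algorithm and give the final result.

Computing 10^40 by squaring (build up from 10^1; each line after the first costs one multiplication):

10^1 = 10
10^2 = (10^1)^2 = 10^2 = 100
10^4 = (10^2)^2 = 100^2 = 10000
10^5 = 10 * 10^4 = 10 * 10000 = 100000
10^10 = (10^5)^2 = 100000^2 = 10000000000
10^20 = (10^10)^2 = 10000000000^2 = 100000000000000000000
10^40 = (10^20)^2 = 100000000000000000000^2 = 10000000000000000000000000000000000000000

Result: 10000000000000000000000000000000000000000
Multiplications needed: 6 (6 lines after 10^1)

10^40 = 10000000000000000000000000000000000000000. Using exponentiation by squaring, this requires 6 multiplications. The key idea: if the exponent is even, square the half-power; if odd, multiply by the base once.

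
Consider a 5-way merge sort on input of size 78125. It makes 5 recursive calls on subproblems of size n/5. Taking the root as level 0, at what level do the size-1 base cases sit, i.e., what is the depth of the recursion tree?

For divide and conquer with division factor 5:

Problem sizes at each level:
Level 0: 78125
Level 1: 15625
Level 2: 3125
Level 3: 625
Level 4: 125
Level 5: 25
Level 6: 5
Level 7: 1

The root is level 0 and the size-1 base case is level 7 (the tree spans levels 0 through 7, i.e. 8 levels counting the root), so the depth is the number of divisions: log_5(78125) = 7

The recursion tree depth is log_5(78125) = 7. At each level, the problem size is divided by 5, so it takes 7 divisions to reduce to a base case of size 1. The algorithm makes 5 recursive calls at each level.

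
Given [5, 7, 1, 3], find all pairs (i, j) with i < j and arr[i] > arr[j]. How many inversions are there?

Finding inversions in [5, 7, 1, 3]:

(0, 2): arr[0]=5 > arr[2]=1
(0, 3): arr[0]=5 > arr[3]=3
(1, 2): arr[1]=7 > arr[2]=1
(1, 3): arr[1]=7 > arr[3]=3

Total inversions: 4

The array has 4 inversion(s): (0,2), (0,3), (1,2), (1,3). Each pair (i,j) satisfies i < j and arr[i] > arr[j].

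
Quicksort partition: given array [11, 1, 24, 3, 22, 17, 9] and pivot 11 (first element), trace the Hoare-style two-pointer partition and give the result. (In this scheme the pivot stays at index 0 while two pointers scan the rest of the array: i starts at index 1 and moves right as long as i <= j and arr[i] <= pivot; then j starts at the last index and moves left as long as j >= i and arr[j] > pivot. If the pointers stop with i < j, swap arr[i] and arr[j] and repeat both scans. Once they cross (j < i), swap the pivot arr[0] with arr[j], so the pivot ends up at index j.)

Hoare-style two-pointer partition with pivot = 11:

Initial array: [11, 1, 24, 3, 22, 17, 9]

Pointers start at i = 1, j = 6.
i stops at index 2 (arr[2]=24 > 11), j stops at index 6 (arr[6]=9 <= 11): swap arr[2] and arr[6], array becomes [11, 1, 9, 3, 22, 17, 24]
i ends at 4, j ends at 3: the pointers have crossed (j < i), so scanning stops.

Swap pivot arr[0] with arr[3] to place pivot at position 3: [3, 1, 9, 11, 22, 17, 24]
Pivot position: 3

After partitioning with pivot 11, the array becomes [3, 1, 9, 11, 22, 17, 24]. The pivot is placed at index 3. All elements to the left of the pivot are <= 11, and all elements to the right are > 11.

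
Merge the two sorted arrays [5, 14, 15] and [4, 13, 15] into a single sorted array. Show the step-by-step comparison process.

Merging process:

Compare 5 vs 4: take 4 from right. Merged: [4]
Compare 5 vs 13: take 5 from left. Merged: [4, 5]
Compare 14 vs 13: take 13 from right. Merged: [4, 5, 13]
Compare 14 vs 15: take 14 from left. Merged: [4, 5, 13, 14]
Compare 15 vs 15: take 15 from left. Merged: [4, 5, 13, 14, 15]
Append remaining from right: [15]. Merged: [4, 5, 13, 14, 15, 15]

Final merged array: [4, 5, 13, 14, 15, 15]
Total comparisons: 5

The merged array is [4, 5, 13, 14, 15, 15], requiring 5 comparisons. The merge step runs in O(n) time where n is the total number of elements.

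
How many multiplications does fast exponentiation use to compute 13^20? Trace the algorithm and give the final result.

Computing 13^20 by squaring (build up from 13^1; each line after the first costs one multiplication):

13^1 = 13
13^2 = (13^1)^2 = 13^2 = 169
13^4 = (13^2)^2 = 169^2 = 28561
13^5 = 13 * 13^4 = 13 * 28561 = 371293
13^10 = (13^5)^2 = 371293^2 = 137858491849
13^20 = (13^10)^2 = 137858491849^2 = 19004963774880799438801

Result: 19004963774880799438801
Multiplications needed: 5 (5 lines after 13^1)

13^20 = 19004963774880799438801. Using exponentiation by squaring, this requires 5 multiplications. The key idea: if the exponent is even, square the half-power; if odd, multiply by the base once.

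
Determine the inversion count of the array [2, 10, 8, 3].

Finding inversions in [2, 10, 8, 3]:

(1, 2): arr[1]=10 > arr[2]=8
(1, 3): arr[1]=10 > arr[3]=3
(2, 3): arr[2]=8 > arr[3]=3

Total inversions: 3

The array has 3 inversion(s): (1,2), (1,3), (2,3). Each pair (i,j) satisfies i < j and arr[i] > arr[j].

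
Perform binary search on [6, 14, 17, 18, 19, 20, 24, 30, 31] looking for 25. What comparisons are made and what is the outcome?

Binary search for 25 in [6, 14, 17, 18, 19, 20, 24, 30, 31]:

lo=0, hi=8, mid=4, arr[mid]=19 -> 19 < 25, search right half
lo=5, hi=8, mid=6, arr[mid]=24 -> 24 < 25, search right half
lo=7, hi=8, mid=7, arr[mid]=30 -> 30 > 25, search left half
lo=7 > hi=6, target 25 not found

Binary search determines that 25 is not in the array after 3 comparisons. The search space was exhausted without finding the target.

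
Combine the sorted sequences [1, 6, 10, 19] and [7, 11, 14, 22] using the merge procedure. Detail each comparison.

Merging process:

Compare 1 vs 7: take 1 from left. Merged: [1]
Compare 6 vs 7: take 6 from left. Merged: [1, 6]
Compare 10 vs 7: take 7 from right. Merged: [1, 6, 7]
Compare 10 vs 11: take 10 from left. Merged: [1, 6, 7, 10]
Compare 19 vs 11: take 11 from right. Merged: [1, 6, 7, 10, 11]
Compare 19 vs 14: take 14 from right. Merged: [1, 6, 7, 10, 11, 14]
Compare 19 vs 22: take 19 from left. Merged: [1, 6, 7, 10, 11, 14, 19]
Append remaining from right: [22]. Merged: [1, 6, 7, 10, 11, 14, 19, 22]

Final merged array: [1, 6, 7, 10, 11, 14, 19, 22]
Total comparisons: 7

The merged array is [1, 6, 7, 10, 11, 14, 19, 22], requiring 7 comparisons. The merge step runs in O(n) time where n is the total number of elements.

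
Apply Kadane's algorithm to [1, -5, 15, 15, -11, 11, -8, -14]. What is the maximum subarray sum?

Using Kadane's algorithm on [1, -5, 15, 15, -11, 11, -8, -14]:

Scanning through the array:
Position 1 (value -5): max_ending_here = -4, max_so_far = 1
Position 2 (value 15): max_ending_here = 15, max_so_far = 15
Position 3 (value 15): max_ending_here = 30, max_so_far = 30
Position 4 (value -11): max_ending_here = 19, max_so_far = 30
Position 5 (value 11): max_ending_here = 30, max_so_far = 30
Position 6 (value -8): max_ending_here = 22, max_so_far = 30
Position 7 (value -14): max_ending_here = 8, max_so_far = 30

Maximum subarray: [15, 15]
Maximum sum: 30

The maximum subarray is [15, 15] with sum 30. This subarray runs from index 2 to index 3.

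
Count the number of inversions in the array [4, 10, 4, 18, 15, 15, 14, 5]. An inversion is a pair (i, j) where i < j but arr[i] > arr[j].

Finding inversions in [4, 10, 4, 18, 15, 15, 14, 5]:

(1, 2): arr[1]=10 > arr[2]=4
(1, 7): arr[1]=10 > arr[7]=5
(3, 4): arr[3]=18 > arr[4]=15
(3, 5): arr[3]=18 > arr[5]=15
(3, 6): arr[3]=18 > arr[6]=14
(3, 7): arr[3]=18 > arr[7]=5
(4, 6): arr[4]=15 > arr[6]=14
(4, 7): arr[4]=15 > arr[7]=5
(5, 6): arr[5]=15 > arr[6]=14
(5, 7): arr[5]=15 > arr[7]=5
(6, 7): arr[6]=14 > arr[7]=5

Total inversions: 11

The array has 11 inversion(s): (1,2), (1,7), (3,4), (3,5), (3,6), (3,7), (4,6), (4,7), (5,6), (5,7), (6,7). Each pair (i,j) satisfies i < j and arr[i] > arr[j].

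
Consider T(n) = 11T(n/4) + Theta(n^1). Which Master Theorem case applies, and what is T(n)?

Master Theorem for T(n) = 11T(n/4) + O(n^1):

a = 11, b = 4, c = 1
log_b(a) = log_4(11) = 1.7297

Case 1: c = 1 < log_4(11) = 1.7297
T(n) = O(n^(log_4 11))

For T(n) = 11T(n/4) + O(n^1): log_4(11) = 1.7297. This is Case 1 of the Master Theorem (c < log_b(a), work dominated by leaves), giving O(n^(log_4 11)).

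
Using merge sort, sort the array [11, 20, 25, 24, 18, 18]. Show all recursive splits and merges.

Merge sort trace:

Split: [11, 20, 25, 24, 18, 18] -> [11, 20, 25] and [24, 18, 18]
  Split: [11, 20, 25] -> [11] and [20, 25]
    Split: [20, 25] -> [20] and [25]
    Merge: [20] + [25] -> [20, 25]
  Merge: [11] + [20, 25] -> [11, 20, 25]
  Split: [24, 18, 18] -> [24] and [18, 18]
    Split: [18, 18] -> [18] and [18]
    Merge: [18] + [18] -> [18, 18]
  Merge: [24] + [18, 18] -> [18, 18, 24]
Merge: [11, 20, 25] + [18, 18, 24] -> [11, 18, 18, 20, 24, 25]

Final sorted array: [11, 18, 18, 20, 24, 25]

The merge sort proceeds by recursively splitting the array and merging sorted halves.
After all merges, the sorted array is [11, 18, 18, 20, 24, 25].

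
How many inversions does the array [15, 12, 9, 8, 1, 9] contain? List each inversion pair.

Finding inversions in [15, 12, 9, 8, 1, 9]:

(0, 1): arr[0]=15 > arr[1]=12
(0, 2): arr[0]=15 > arr[2]=9
(0, 3): arr[0]=15 > arr[3]=8
(0, 4): arr[0]=15 > arr[4]=1
(0, 5): arr[0]=15 > arr[5]=9
(1, 2): arr[1]=12 > arr[2]=9
(1, 3): arr[1]=12 > arr[3]=8
(1, 4): arr[1]=12 > arr[4]=1
(1, 5): arr[1]=12 > arr[5]=9
(2, 3): arr[2]=9 > arr[3]=8
(2, 4): arr[2]=9 > arr[4]=1
(3, 4): arr[3]=8 > arr[4]=1

Total inversions: 12

The array has 12 inversion(s): (0,1), (0,2), (0,3), (0,4), (0,5), (1,2), (1,3), (1,4), (1,5), (2,3), (2,4), (3,4). Each pair (i,j) satisfies i < j and arr[i] > arr[j].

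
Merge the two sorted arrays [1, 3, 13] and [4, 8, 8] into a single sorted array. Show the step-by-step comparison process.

Merging process:

Compare 1 vs 4: take 1 from left. Merged: [1]
Compare 3 vs 4: take 3 from left. Merged: [1, 3]
Compare 13 vs 4: take 4 from right. Merged: [1, 3, 4]
Compare 13 vs 8: take 8 from right. Merged: [1, 3, 4, 8]
Compare 13 vs 8: take 8 from right. Merged: [1, 3, 4, 8, 8]
Append remaining from left: [13]. Merged: [1, 3, 4, 8, 8, 13]

Final merged array: [1, 3, 4, 8, 8, 13]
Total comparisons: 5

The merged array is [1, 3, 4, 8, 8, 13], requiring 5 comparisons. The merge step runs in O(n) time where n is the total number of elements.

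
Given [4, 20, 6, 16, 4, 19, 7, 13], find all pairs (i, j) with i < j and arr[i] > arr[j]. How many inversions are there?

Finding inversions in [4, 20, 6, 16, 4, 19, 7, 13]:

(1, 2): arr[1]=20 > arr[2]=6
(1, 3): arr[1]=20 > arr[3]=16
(1, 4): arr[1]=20 > arr[4]=4
(1, 5): arr[1]=20 > arr[5]=19
(1, 6): arr[1]=20 > arr[6]=7
(1, 7): arr[1]=20 > arr[7]=13
(2, 4): arr[2]=6 > arr[4]=4
(3, 4): arr[3]=16 > arr[4]=4
(3, 6): arr[3]=16 > arr[6]=7
(3, 7): arr[3]=16 > arr[7]=13
(5, 6): arr[5]=19 > arr[6]=7
(5, 7): arr[5]=19 > arr[7]=13

Total inversions: 12

The array has 12 inversion(s): (1,2), (1,3), (1,4), (1,5), (1,6), (1,7), (2,4), (3,4), (3,6), (3,7), (5,6), (5,7). Each pair (i,j) satisfies i < j and arr[i] > arr[j].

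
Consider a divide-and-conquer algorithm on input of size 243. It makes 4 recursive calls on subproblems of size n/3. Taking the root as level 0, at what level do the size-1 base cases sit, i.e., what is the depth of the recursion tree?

For divide and conquer with division factor 3:

Problem sizes at each level:
Level 0: 243
Level 1: 81
Level 2: 27
Level 3: 9
Level 4: 3
Level 5: 1

The root is level 0 and the size-1 base case is level 5 (the tree spans levels 0 through 5, i.e. 6 levels counting the root), so the depth is the number of divisions: log_3(243) = 5

The recursion tree depth is log_3(243) = 5. At each level, the problem size is divided by 3, so it takes 5 divisions to reduce to a base case of size 1. The algorithm makes 4 recursive calls at each level.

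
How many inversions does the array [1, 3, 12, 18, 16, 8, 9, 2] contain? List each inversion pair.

Finding inversions in [1, 3, 12, 18, 16, 8, 9, 2]:

(1, 7): arr[1]=3 > arr[7]=2
(2, 5): arr[2]=12 > arr[5]=8
(2, 6): arr[2]=12 > arr[6]=9
(2, 7): arr[2]=12 > arr[7]=2
(3, 4): arr[3]=18 > arr[4]=16
(3, 5): arr[3]=18 > arr[5]=8
(3, 6): arr[3]=18 > arr[6]=9
(3, 7): arr[3]=18 > arr[7]=2
(4, 5): arr[4]=16 > arr[5]=8
(4, 6): arr[4]=16 > arr[6]=9
(4, 7): arr[4]=16 > arr[7]=2
(5, 7): arr[5]=8 > arr[7]=2
(6, 7): arr[6]=9 > arr[7]=2

Total inversions: 13

The array has 13 inversion(s): (1,7), (2,5), (2,6), (2,7), (3,4), (3,5), (3,6), (3,7), (4,5), (4,6), (4,7), (5,7), (6,7). Each pair (i,j) satisfies i < j and arr[i] > arr[j].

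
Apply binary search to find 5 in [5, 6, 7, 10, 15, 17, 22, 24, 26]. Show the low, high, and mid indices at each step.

Binary search for 5 in [5, 6, 7, 10, 15, 17, 22, 24, 26]:

lo=0, hi=8, mid=4, arr[mid]=15 -> 15 > 5, search left half
lo=0, hi=3, mid=1, arr[mid]=6 -> 6 > 5, search left half
lo=0, hi=0, mid=0, arr[mid]=5 -> Found target at index 0!

Binary search finds 5 at index 0 after 3 comparisons. The search repeatedly halves the search space by comparing with the middle element.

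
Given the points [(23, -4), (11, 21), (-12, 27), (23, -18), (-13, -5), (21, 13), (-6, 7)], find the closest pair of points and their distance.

Computing all pairwise distances among 7 points:

d((23, -4), (11, 21)) = 27.7308
d((23, -4), (-12, 27)) = 46.7547
d((23, -4), (23, -18)) = 14.0
d((23, -4), (-13, -5)) = 36.0139
d((23, -4), (21, 13)) = 17.1172
d((23, -4), (-6, 7)) = 31.0161
d((11, 21), (-12, 27)) = 23.7697
d((11, 21), (23, -18)) = 40.8044
d((11, 21), (-13, -5)) = 35.3836
d((11, 21), (21, 13)) = 12.8062 <-- minimum
d((11, 21), (-6, 7)) = 22.0227
d((-12, 27), (23, -18)) = 57.0088
d((-12, 27), (-13, -5)) = 32.0156
d((-12, 27), (21, 13)) = 35.8469
d((-12, 27), (-6, 7)) = 20.8806
d((23, -18), (-13, -5)) = 38.2753
d((23, -18), (21, 13)) = 31.0644
d((23, -18), (-6, 7)) = 38.2884
d((-13, -5), (21, 13)) = 38.4708
d((-13, -5), (-6, 7)) = 13.8924
d((21, 13), (-6, 7)) = 27.6586

Closest pair: (11, 21) and (21, 13) with distance 12.8062

The closest pair is (11, 21) and (21, 13) with Euclidean distance 12.8062. For 7 points, brute-force pairwise comparison is shown above. For large n, the divide-and-conquer algorithm (sort by x, recurse on halves, check the dividing strip) achieves O(n log n).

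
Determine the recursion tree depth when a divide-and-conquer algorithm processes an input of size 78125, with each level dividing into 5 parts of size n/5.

For divide and conquer with division factor 5:

Problem sizes at each level:
Level 0: 78125
Level 1: 15625
Level 2: 3125
Level 3: 625
Level 4: 125
Level 5: 25
Level 6: 5
Level 7: 1

The root is level 0 and the size-1 base case is level 7 (the tree spans levels 0 through 7, i.e. 8 levels counting the root), so the depth is the number of divisions: log_5(78125) = 7

The recursion tree depth is log_5(78125) = 7. At each level, the problem size is divided by 5, so it takes 7 divisions to reduce to a base case of size 1. The algorithm makes 5 recursive calls at each level.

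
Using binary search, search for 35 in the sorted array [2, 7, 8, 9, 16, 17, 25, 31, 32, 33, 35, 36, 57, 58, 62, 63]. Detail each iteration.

Binary search for 35 in [2, 7, 8, 9, 16, 17, 25, 31, 32, 33, 35, 36, 57, 58, 62, 63]:

lo=0, hi=15, mid=7, arr[mid]=31 -> 31 < 35, search right half
lo=8, hi=15, mid=11, arr[mid]=36 -> 36 > 35, search left half
lo=8, hi=10, mid=9, arr[mid]=33 -> 33 < 35, search right half
lo=10, hi=10, mid=10, arr[mid]=35 -> Found target at index 10!

Binary search finds 35 at index 10 after 4 comparisons. The search repeatedly halves the search space by comparing with the middle element.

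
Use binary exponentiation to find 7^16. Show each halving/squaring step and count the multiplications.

Computing 7^16 by squaring (build up from 7^1; each line after the first costs one multiplication):

7^1 = 7
7^2 = (7^1)^2 = 7^2 = 49
7^4 = (7^2)^2 = 49^2 = 2401
7^8 = (7^4)^2 = 2401^2 = 5764801
7^16 = (7^8)^2 = 5764801^2 = 33232930569601

Result: 33232930569601
Multiplications needed: 4 (4 lines after 7^1)

7^16 = 33232930569601. Using exponentiation by squaring, this requires 4 multiplications. The key idea: if the exponent is even, square the half-power; if odd, multiply by the base once.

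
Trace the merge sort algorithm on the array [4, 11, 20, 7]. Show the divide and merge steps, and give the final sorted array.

Merge sort trace:

Split: [4, 11, 20, 7] -> [4, 11] and [20, 7]
  Split: [4, 11] -> [4] and [11]
  Merge: [4] + [11] -> [4, 11]
  Split: [20, 7] -> [20] and [7]
  Merge: [20] + [7] -> [7, 20]
Merge: [4, 11] + [7, 20] -> [4, 7, 11, 20]

Final sorted array: [4, 7, 11, 20]

The merge sort proceeds by recursively splitting the array and merging sorted halves.
After all merges, the sorted array is [4, 7, 11, 20].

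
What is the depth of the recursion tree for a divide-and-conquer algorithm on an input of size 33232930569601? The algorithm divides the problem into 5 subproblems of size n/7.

For divide and conquer with division factor 7:

Problem sizes at each level:
Level 0: 33232930569601
Level 1: 4747561509943
Level 2: 678223072849
Level 3: 96889010407
Level 4: 13841287201
Level 5: 1977326743
Level 6: 282475249
Level 7: 40353607
Level 8: 5764801
Level 9: 823543
Level 10: 117649
Level 11: 16807
Level 12: 2401
Level 13: 343
Level 14: 49
Level 15: 7
Level 16: 1

The root is level 0 and the size-1 base case is level 16 (the tree spans levels 0 through 16, i.e. 17 levels counting the root), so the depth is the number of divisions: log_7(33232930569601) = 16

The recursion tree depth is log_7(33232930569601) = 16. At each level, the problem size is divided by 7, so it takes 16 divisions to reduce to a base case of size 1. The algorithm makes 5 recursive calls at each level.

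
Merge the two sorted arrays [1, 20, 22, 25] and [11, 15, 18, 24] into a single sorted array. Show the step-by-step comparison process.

Merging process:

Compare 1 vs 11: take 1 from left. Merged: [1]
Compare 20 vs 11: take 11 from right. Merged: [1, 11]
Compare 20 vs 15: take 15 from right. Merged: [1, 11, 15]
Compare 20 vs 18: take 18 from right. Merged: [1, 11, 15, 18]
Compare 20 vs 24: take 20 from left. Merged: [1, 11, 15, 18, 20]
Compare 22 vs 24: take 22 from left. Merged: [1, 11, 15, 18, 20, 22]
Compare 25 vs 24: take 24 from right. Merged: [1, 11, 15, 18, 20, 22, 24]
Append remaining from left: [25]. Merged: [1, 11, 15, 18, 20, 22, 24, 25]

Final merged array: [1, 11, 15, 18, 20, 22, 24, 25]
Total comparisons: 7

The merged array is [1, 11, 15, 18, 20, 22, 24, 25], requiring 7 comparisons. The merge step runs in O(n) time where n is the total number of elements.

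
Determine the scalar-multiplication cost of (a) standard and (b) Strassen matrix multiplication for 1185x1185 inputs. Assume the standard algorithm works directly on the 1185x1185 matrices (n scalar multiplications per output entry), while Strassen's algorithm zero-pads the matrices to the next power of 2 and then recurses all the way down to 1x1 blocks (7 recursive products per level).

Matrix multiplication for 1185x1185 matrices:

Strassen's algorithm requires power-of-2 dimensions. Pad 1185x1185 to 2048x2048 (next power of 2).

Standard algorithm: 1185^3 = 1664006625 multiplications
Strassen's algorithm: 7^(log2(2048)) = 7^11 = 1977326743 multiplications
Difference: 1664006625 - 1977326743 = -313320118 (Strassen uses MORE here due to padding overhead — for small or just-over-power-of-2 n, padding can outweigh the per-level savings)

Standard: 1664006625 multiplications (1185^3). Strassen: 1977326743 multiplications (7^11, after padding to 2048x2048). Strassen reduces 8 recursive multiplications to 7 at each level.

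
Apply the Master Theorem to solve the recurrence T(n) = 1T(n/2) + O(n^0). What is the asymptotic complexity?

Master Theorem for T(n) = 1T(n/2) + O(n^0):

a = 1, b = 2, c = 0
log_b(a) = log_2(1) = 0.0000

Case 2: c = 0 = log_2(1) = 0.0000
T(n) = O(n^0 log n) = O(log n)

For T(n) = 1T(n/2) + O(n^0): log_2(1) = 0.0000. This is Case 2 of the Master Theorem (c = log_b(a), equal work at all levels), giving O(log n).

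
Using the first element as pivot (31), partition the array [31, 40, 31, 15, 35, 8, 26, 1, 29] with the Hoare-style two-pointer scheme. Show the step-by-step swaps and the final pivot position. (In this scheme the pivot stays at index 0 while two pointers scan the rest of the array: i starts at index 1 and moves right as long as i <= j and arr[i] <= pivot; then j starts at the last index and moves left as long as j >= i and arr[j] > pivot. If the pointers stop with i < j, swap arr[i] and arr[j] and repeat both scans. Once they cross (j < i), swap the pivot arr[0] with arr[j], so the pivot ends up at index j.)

Hoare-style two-pointer partition with pivot = 31:

Initial array: [31, 40, 31, 15, 35, 8, 26, 1, 29]

Pointers start at i = 1, j = 8.
i stops at index 1 (arr[1]=40 > 31), j stops at index 8 (arr[8]=29 <= 31): swap arr[1] and arr[8], array becomes [31, 29, 31, 15, 35, 8, 26, 1, 40]
i stops at index 4 (arr[4]=35 > 31), j stops at index 7 (arr[7]=1 <= 31): swap arr[4] and arr[7], array becomes [31, 29, 31, 15, 1, 8, 26, 35, 40]
i ends at 7, j ends at 6: the pointers have crossed (j < i), so scanning stops.

Swap pivot arr[0] with arr[6] to place pivot at position 6: [26, 29, 31, 15, 1, 8, 31, 35, 40]
Pivot position: 6

After partitioning with pivot 31, the array becomes [26, 29, 31, 15, 1, 8, 31, 35, 40]. The pivot is placed at index 6. All elements to the left of the pivot are <= 31, and all elements to the right are > 31.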